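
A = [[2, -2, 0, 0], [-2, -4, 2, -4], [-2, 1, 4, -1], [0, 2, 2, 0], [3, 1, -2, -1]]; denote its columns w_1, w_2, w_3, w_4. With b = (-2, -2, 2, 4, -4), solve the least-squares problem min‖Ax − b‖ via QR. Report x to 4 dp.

x = (-0.5398, 0.3938, 0.6979, 0.8469)

e_1 = w_1/‖w_1‖ = (2, -2, -2, 0, 3)/4.5826 = (0.4364, -0.4364, -0.4364, 0.0000, 0.6547).
r_{12} = e_1·w_2 = 1.0911.
u_2 = w_2 − 1.0911·e_1 = (-2.4762, -3.5238, 1.4762, 2.0000, 0.2857).
‖u_2‖ = 4.9809, so e_2 = (-0.4971, -0.7075, 0.2964, 0.4015, 0.0574).
r_{13} = e_1·w_3 = -3.9279; r_{23} = e_2·w_3 = 0.4589.
u_3 = w_3 + 3.9279·e_1 − 0.4589·e_2 = (1.9424, 0.6104, 2.1497, 1.8157, 0.5451).
‖u_3‖ = 3.5158, so e_3 = (0.5525, 0.1736, 0.6114, 0.5165, 0.1550).
r_{14} = e_1·w_4 = 1.5275; r_{24} = e_2·w_4 = 2.4761; r_{34} = e_3·w_4 = -1.4609.
u_4 = w_4 − 1.5275·e_1 − 2.4761·e_2 + 1.4609·e_3 = (1.3714, -1.3280, -0.1739, -0.2398, -1.9155).
‖u_4‖ = 2.7205, so e_4 = (0.5041, -0.4881, -0.0639, -0.0881, -0.7041).
Qᵀb = (-3.4915, 4.3786, 1.2163, 2.3041).
Back-substitute: x_4 = 2.3041/2.7205 = 0.8469.
x_3 = (1.2163 + 1.4609·0.8469)/3.5158 = 0.6979.
x_2 = (4.3786 − 0.4589·0.6979 − 2.4761·0.8469)/4.9809 = 0.3938.
x_1 = (-3.4915 − 1.0911·0.3938 + 3.9279·0.6979 − 1.5275·0.8469)/4.5826 = -0.5398.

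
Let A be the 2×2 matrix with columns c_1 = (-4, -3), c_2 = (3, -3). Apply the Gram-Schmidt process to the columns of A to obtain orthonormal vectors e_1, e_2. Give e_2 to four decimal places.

c_1 = (-4, -3); ‖c_1‖ = 5.0000, so e_1 = (-0.8000, -0.6000).
e_1·c_2 = (-0.8000)·3 + (-0.6000)·(-3) = -0.6000.
u_2 = c_2 + 0.6000·e_1 = (2.5200, -3.3600).
‖u_2‖ = 4.2000, so e_2 = (0.6000, -0.8000).

e_2 = (0.6000, -0.8000)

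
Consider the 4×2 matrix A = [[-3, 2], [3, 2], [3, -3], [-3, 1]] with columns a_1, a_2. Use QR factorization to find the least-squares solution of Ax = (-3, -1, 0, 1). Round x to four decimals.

x = (-0.0595, -0.4286)

a_1 = (-3, 3, 3, -3); ‖a_1‖ = 6.0000, so e_1 = (-0.5000, 0.5000, 0.5000, -0.5000).
e_1·a_2 = (-0.5000)·2 + 0.5000·2 + 0.5000·(-3) + (-0.5000)·1 = -2.0000.
u_2 = a_2 + 2.0000·e_1 = (1.0000, 3.0000, -2.0000, 0.0000).
‖u_2‖ = 3.7417, so e_2 = (0.2673, 0.8018, -0.5345, 0.0000).
Qᵀb = (0.5000, -1.6036).
Back-substitute: x_2 = -1.6036/3.7417 = -0.4286.
x_1 = (0.5000 + 2.0000·(-0.4286))/6.0000 = -0.0595.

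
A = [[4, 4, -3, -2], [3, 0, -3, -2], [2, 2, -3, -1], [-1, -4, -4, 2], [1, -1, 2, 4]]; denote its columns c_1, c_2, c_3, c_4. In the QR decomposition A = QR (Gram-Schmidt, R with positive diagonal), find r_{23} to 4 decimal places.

e_1 = c_1/‖c_1‖ = (4, 3, 2, -1, 1)/5.5678 = (0.7184, 0.5388, 0.3592, -0.1796, 0.1796).
r_{12} = e_1·c_2 = 4.1309.
u_2 = c_2 − 4.1309·e_1 = (1.0323, -2.2258, 0.5161, -3.2581, -1.7419).
‖u_2‖ = 4.4649, so e_2 = (0.2312, -0.4985, 0.1156, -0.7297, -0.3901).
r_{23} = e_2·c_3 = 2.5937.

r_{23} = 2.5937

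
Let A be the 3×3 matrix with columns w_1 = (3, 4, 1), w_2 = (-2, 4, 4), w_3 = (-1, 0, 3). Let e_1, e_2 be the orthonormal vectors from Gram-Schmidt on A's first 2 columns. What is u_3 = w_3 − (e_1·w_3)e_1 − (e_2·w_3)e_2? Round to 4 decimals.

u_3 = (0.7784, -0.9081, 1.2973)

w_1 = (3, 4, 1); ‖w_1‖ = 5.0990, so e_1 = (0.5883, 0.7845, 0.1961).
e_1·w_2 = 0.5883·(-2) + 0.7845·4 + 0.1961·4 = 2.7456.
u_2 = w_2 − 2.7456·e_1 = (-3.6154, 1.8462, 3.4615).
‖u_2‖ = 5.3349, so e_2 = (-0.6777, 0.3460, 0.6488).
e_1·w_3 = 0.5883·(-1) + 0.7845·0 + 0.1961·3 = 0.0000; e_2·w_3 = (-0.6777)·(-1) + 0.3460·0 + 0.6488·3 = 2.6242.
u_3 = w_3 + 0.0000·e_1 − 2.6242·e_2 = (0.7784, -0.9081, 1.2973).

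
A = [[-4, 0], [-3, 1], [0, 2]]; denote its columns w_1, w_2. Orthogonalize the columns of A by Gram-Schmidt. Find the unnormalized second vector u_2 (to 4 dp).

e_1 = w_1/‖w_1‖ = (-4, -3, 0)/5.0000 = (-0.8000, -0.6000, 0.0000).
r_{12} = e_1·w_2 = -0.6000.
u_2 = w_2 + 0.6000·e_1 = (-0.4800, 0.6400, 2.0000).

u_2 = (-0.4800, 0.6400, 2.0000)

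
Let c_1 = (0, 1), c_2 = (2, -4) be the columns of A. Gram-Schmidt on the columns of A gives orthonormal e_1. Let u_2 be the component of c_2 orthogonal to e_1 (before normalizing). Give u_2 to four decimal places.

c_1 = (0, 1); ‖c_1‖ = 1.0000, so e_1 = (0.0000, 1.0000).
e_1·c_2 = 0.0000·2 + 1.0000·(-4) = -4.0000.
u_2 = c_2 + 4.0000·e_1 = (2.0000, 0.0000).

u_2 = (2.0000, 0.0000)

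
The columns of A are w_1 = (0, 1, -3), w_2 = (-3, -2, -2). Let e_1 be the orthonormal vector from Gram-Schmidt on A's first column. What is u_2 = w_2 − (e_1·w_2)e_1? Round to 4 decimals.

u_2 = (-3.0000, -2.4000, -0.8000)

e_1 = w_1/‖w_1‖ = (0, 1, -3)/3.1623 = (0.0000, 0.3162, -0.9487).
r_{12} = e_1·w_2 = 1.2649.
u_2 = w_2 − 1.2649·e_1 = (-3.0000, -2.4000, -0.8000).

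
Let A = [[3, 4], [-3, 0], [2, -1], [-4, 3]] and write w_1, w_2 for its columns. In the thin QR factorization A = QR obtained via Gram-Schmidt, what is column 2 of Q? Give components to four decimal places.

w_1 = (3, -3, 2, -4); ‖w_1‖ = 6.1644, so q_1 = (0.4867, -0.4867, 0.3244, -0.6489).
q_1·w_2 = 0.4867·4 + (-0.4867)·0 + 0.3244·(-1) + (-0.6489)·3 = -0.3244.
u_2 = w_2 + 0.3244·q_1 = (4.1579, -0.1579, -0.8947, 2.7895).
‖u_2‖ = 5.0887, so q_2 = (0.8171, -0.0310, -0.1758, 0.5482).

q_2 = (0.8171, -0.0310, -0.1758, 0.5482)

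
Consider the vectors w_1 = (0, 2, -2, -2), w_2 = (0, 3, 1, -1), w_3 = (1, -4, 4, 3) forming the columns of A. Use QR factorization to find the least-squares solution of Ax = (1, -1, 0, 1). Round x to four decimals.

x = (0.5250, -0.2500, 0.4000)

w_1 = (0, 2, -2, -2); ‖w_1‖ = 3.4641, so q_1 = (0.0000, 0.5774, -0.5774, -0.5774).
q_1·w_2 = 0.0000·0 + 0.5774·3 + (-0.5774)·1 + (-0.5774)·(-1) = 1.7321.
u_2 = w_2 − 1.7321·q_1 = (0.0000, 2.0000, 2.0000, 0.0000).
‖u_2‖ = 2.8284, so q_2 = (0.0000, 0.7071, 0.7071, 0.0000).
q_1·w_3 = 0.0000·1 + 0.5774·(-4) + (-0.5774)·4 + (-0.5774)·3 = -6.3509; q_2·w_3 = 0.0000·1 + 0.7071·(-4) + 0.7071·4 + 0.0000·3 = 0.0000.
u_3 = w_3 + 6.3509·q_1 − 0.0000·q_2 = (1.0000, -0.3333, 0.3333, -0.6667).
‖u_3‖ = 1.2910, so q_3 = (0.7746, -0.2582, 0.2582, -0.5164).
Qᵀb = (-1.1547, -0.7071, 0.5164).
Back-substitute: x_3 = 0.5164/1.2910 = 0.4000.
x_2 = (-0.7071 − 0.0000·0.4000)/2.8284 = -0.2500.
x_1 = (-1.1547 − 1.7321·(-0.2500) + 6.3509·0.4000)/3.4641 = 0.5250.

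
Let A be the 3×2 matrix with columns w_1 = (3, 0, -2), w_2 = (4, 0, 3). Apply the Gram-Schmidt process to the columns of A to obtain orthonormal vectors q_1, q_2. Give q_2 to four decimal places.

w_1 = (3, 0, -2); ‖w_1‖ = 3.6056, so q_1 = (0.8321, 0.0000, -0.5547).
q_1·w_2 = 0.8321·4 + 0.0000·0 + (-0.5547)·3 = 1.6641.
u_2 = w_2 − 1.6641·q_1 = (2.6154, 0.0000, 3.9231).
‖u_2‖ = 4.7150, so q_2 = (0.5547, 0.0000, 0.8321).

q_2 = (0.5547, 0.0000, 0.8321)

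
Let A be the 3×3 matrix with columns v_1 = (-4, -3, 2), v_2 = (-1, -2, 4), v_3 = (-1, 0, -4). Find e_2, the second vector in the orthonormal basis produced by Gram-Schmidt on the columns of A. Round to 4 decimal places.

v_1 = (-4, -3, 2); ‖v_1‖ = 5.3852, so e_1 = (-0.7428, -0.5571, 0.3714).
e_1·v_2 = (-0.7428)·(-1) + (-0.5571)·(-2) + 0.3714·4 = 3.3425.
u_2 = v_2 − 3.3425·e_1 = (1.4828, -0.1379, 2.7586).
‖u_2‖ = 3.1349, so e_2 = (0.4730, -0.0440, 0.8800).

e_2 = (0.4730, -0.0440, 0.8800)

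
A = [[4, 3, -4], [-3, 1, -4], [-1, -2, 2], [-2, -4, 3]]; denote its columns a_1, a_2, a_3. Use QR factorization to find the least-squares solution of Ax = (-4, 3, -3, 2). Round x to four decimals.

a_1 = (4, -3, -1, -2); ‖a_1‖ = 5.4772, so q_1 = (0.7303, -0.5477, -0.1826, -0.3651).
q_1·a_2 = 0.7303·3 + (-0.5477)·1 + (-0.1826)·(-2) + (-0.3651)·(-4) = 3.4689.
u_2 = a_2 − 3.4689·q_1 = (0.4667, 2.9000, -1.3667, -2.7333).
‖u_2‖ = 4.2387, so q_2 = (0.1101, 0.6842, -0.3224, -0.6449).
q_1·a_3 = 0.7303·(-4) + (-0.5477)·(-4) + (-0.1826)·2 + (-0.3651)·3 = -2.1909; q_2·a_3 = 0.1101·(-4) + 0.6842·(-4) + (-0.3224)·2 + (-0.6449)·3 = -5.7565.
u_3 = a_3 + 2.1909·q_1 + 5.7565·q_2 = (-1.7662, -1.2616, -0.2560, -1.5121).
‖u_3‖ = 2.6576, so q_3 = (-0.6646, -0.4747, -0.0963, -0.5689).
Qᵀb = (-4.7469, 1.2897, 0.3853).
Back-substitute: x_3 = 0.3853/2.6576 = 0.1450.
x_2 = (1.2897 + 5.7565·0.1450)/4.2387 = 0.5012.
x_1 = (-4.7469 − 3.4689·0.5012 + 2.1909·0.1450)/5.4772 = -1.1261.

x = (-1.1261, 0.5012, 0.1450)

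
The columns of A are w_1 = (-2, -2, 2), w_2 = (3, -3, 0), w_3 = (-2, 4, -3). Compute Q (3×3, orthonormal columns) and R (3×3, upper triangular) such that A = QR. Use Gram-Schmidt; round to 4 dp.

w_1 = (-2, -2, 2); ‖w_1‖ = 3.4641, so e_1 = (-0.5774, -0.5774, 0.5774).
e_1·w_2 = (-0.5774)·3 + (-0.5774)·(-3) + 0.5774·0 = 0.0000.
u_2 = w_2 + 0.0000·e_1 = (3.0000, -3.0000, 0.0000).
‖u_2‖ = 4.2426, so e_2 = (0.7071, -0.7071, 0.0000).
e_1·w_3 = (-0.5774)·(-2) + (-0.5774)·4 + 0.5774·(-3) = -2.8868; e_2·w_3 = 0.7071·(-2) + (-0.7071)·4 + 0.0000·(-3) = -4.2426.
u_3 = w_3 + 2.8868·e_1 + 4.2426·e_2 = (-0.6667, -0.6667, -1.3333).
‖u_3‖ = 1.6330, so e_3 = (-0.4082, -0.4082, -0.8165).

Q = [[-0.5774, 0.7071, -0.4082], [-0.5774, -0.7071, -0.4082], [0.5774, 0.0000, -0.8165]], R = [[3.4641, 0.0000, -2.8868], [0.0000, 4.2426, -4.2426], [0.0000, 0.0000, 1.6330]]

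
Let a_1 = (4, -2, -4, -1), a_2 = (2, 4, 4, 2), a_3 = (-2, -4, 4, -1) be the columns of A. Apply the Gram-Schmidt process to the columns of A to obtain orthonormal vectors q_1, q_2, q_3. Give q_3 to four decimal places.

q_3 = (0.2589, -0.7009, 0.6472, -0.1515)

q_1 = a_1/‖a_1‖ = (4, -2, -4, -1)/6.0828 = (0.6576, -0.3288, -0.6576, -0.1644).
r_{12} = q_1·a_2 = -2.9592.
u_2 = a_2 + 2.9592·q_1 = (3.9459, 3.0270, 2.0541, 1.5135).
‖u_2‖ = 5.5896, so q_2 = (0.7059, 0.5415, 0.3675, 0.2708).
r_{13} = q_1·a_3 = -2.4660; r_{23} = q_2·a_3 = -2.3790.
u_3 = a_3 + 2.4660·q_1 + 2.3790·q_2 = (1.3010, -3.5225, 3.2526, -0.7612).
‖u_3‖ = 5.0259, so q_3 = (0.2589, -0.7009, 0.6472, -0.1515).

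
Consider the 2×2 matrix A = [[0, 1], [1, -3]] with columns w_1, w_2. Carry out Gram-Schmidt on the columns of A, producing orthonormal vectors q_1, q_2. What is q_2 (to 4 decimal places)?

q_2 = (1.0000, 0.0000)

w_1 = (0, 1); ‖w_1‖ = 1.0000, so q_1 = (0.0000, 1.0000).
q_1·w_2 = 0.0000·1 + 1.0000·(-3) = -3.0000.
u_2 = w_2 + 3.0000·q_1 = (1.0000, 0.0000).
‖u_2‖ = 1.0000, so q_2 = (1.0000, 0.0000).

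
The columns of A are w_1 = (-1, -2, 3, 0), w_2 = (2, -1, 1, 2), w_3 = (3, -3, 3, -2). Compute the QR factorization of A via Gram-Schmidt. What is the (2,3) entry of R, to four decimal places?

q_1 = w_1/‖w_1‖ = (-1, -2, 3, 0)/3.7417 = (-0.2673, -0.5345, 0.8018, 0.0000).
r_{12} = q_1·w_2 = 0.8018.
u_2 = w_2 − 0.8018·q_1 = (2.2143, -0.5714, 0.3571, 2.0000).
‖u_2‖ = 3.0589, so q_2 = (0.7239, -0.1868, 0.1168, 0.6538).
r_{23} = q_2·w_3 = 1.7747.

r_{23} = 1.7747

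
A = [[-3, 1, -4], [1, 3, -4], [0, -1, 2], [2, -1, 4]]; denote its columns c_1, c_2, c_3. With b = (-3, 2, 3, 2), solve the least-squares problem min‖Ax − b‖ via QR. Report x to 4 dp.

x = (-0.7727, 3.4545, 2.0455)

c_1 = (-3, 1, 0, 2); ‖c_1‖ = 3.7417, so q_1 = (-0.8018, 0.2673, 0.0000, 0.5345).
q_1·c_2 = (-0.8018)·1 + 0.2673·3 + 0.0000·(-1) + 0.5345·(-1) = -0.5345.
u_2 = c_2 + 0.5345·q_1 = (0.5714, 3.1429, -1.0000, -0.7143).
‖u_2‖ = 3.4226, so q_2 = (0.1670, 0.9183, -0.2922, -0.2087).
q_1·c_3 = (-0.8018)·(-4) + 0.2673·(-4) + 0.0000·2 + 0.5345·4 = 4.2762; q_2·c_3 = 0.1670·(-4) + 0.9183·(-4) + (-0.2922)·2 + (-0.2087)·4 = -5.7600.
u_3 = c_3 − 4.2762·q_1 + 5.7600·q_2 = (0.3902, 0.1463, 0.3171, 0.5122).
‖u_3‖ = 0.7325, so q_3 = (0.5327, 0.1998, 0.4329, 0.6992).
Qᵀb = (4.0089, 0.0417, 1.4983).
Back-substitute: x_3 = 1.4983/0.7325 = 2.0455.
x_2 = (0.0417 + 5.7600·2.0455)/3.4226 = 3.4545.
x_1 = (4.0089 + 0.5345·3.4545 − 4.2762·2.0455)/3.7417 = -0.7727.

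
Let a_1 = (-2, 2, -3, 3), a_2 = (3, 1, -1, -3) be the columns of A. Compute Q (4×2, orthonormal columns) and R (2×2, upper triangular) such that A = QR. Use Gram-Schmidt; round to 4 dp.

e_1 = a_1/‖a_1‖ = (-2, 2, -3, 3)/5.0990 = (-0.3922, 0.3922, -0.5883, 0.5883).
r_{12} = e_1·a_2 = -1.9612.
u_2 = a_2 + 1.9612·e_1 = (2.2308, 1.7692, -2.1538, -1.8462).
‖u_2‖ = 4.0192, so e_2 = (0.5550, 0.4402, -0.5359, -0.4593).

Q = [[-0.3922, 0.5550], [0.3922, 0.4402], [-0.5883, -0.5359], [0.5883, -0.4593]], R = [[5.0990, -1.9612], [0.0000, 4.0192]]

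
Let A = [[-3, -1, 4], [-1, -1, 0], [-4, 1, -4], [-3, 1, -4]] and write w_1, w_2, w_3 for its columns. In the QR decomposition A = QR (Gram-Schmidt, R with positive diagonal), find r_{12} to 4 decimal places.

r_{12} = -0.5071

w_1 = (-3, -1, -4, -3); ‖w_1‖ = 5.9161, so e_1 = (-0.5071, -0.1690, -0.6761, -0.5071).
r_{12} = e_1·w_2 = -0.5071.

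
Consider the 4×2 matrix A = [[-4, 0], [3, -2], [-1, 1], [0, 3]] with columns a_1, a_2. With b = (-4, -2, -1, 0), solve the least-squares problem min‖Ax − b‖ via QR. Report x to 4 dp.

x = (0.5556, 0.4921)

a_1 = (-4, 3, -1, 0); ‖a_1‖ = 5.0990, so e_1 = (-0.7845, 0.5883, -0.1961, 0.0000).
e_1·a_2 = (-0.7845)·0 + 0.5883·(-2) + (-0.1961)·1 + 0.0000·3 = -1.3728.
u_2 = a_2 + 1.3728·e_1 = (-1.0769, -1.1923, 0.7308, 3.0000).
‖u_2‖ = 3.4807, so e_2 = (-0.3094, -0.3425, 0.2099, 0.8619).
Qᵀb = (2.1573, 1.7127).
Back-substitute: x_2 = 1.7127/3.4807 = 0.4921.
x_1 = (2.1573 + 1.3728·0.4921)/5.0990 = 0.5556.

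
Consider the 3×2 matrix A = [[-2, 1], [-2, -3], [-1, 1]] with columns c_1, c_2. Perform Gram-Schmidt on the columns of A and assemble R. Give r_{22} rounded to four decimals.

c_1 = (-2, -2, -1); ‖c_1‖ = 3.0000, so e_1 = (-0.6667, -0.6667, -0.3333).
e_1·c_2 = (-0.6667)·1 + (-0.6667)·(-3) + (-0.3333)·1 = 1.0000.
u_2 = c_2 − 1.0000·e_1 = (1.6667, -2.3333, 1.3333).
r_{22} = ‖u_2‖ = 3.1623.

r_{22} = 3.1623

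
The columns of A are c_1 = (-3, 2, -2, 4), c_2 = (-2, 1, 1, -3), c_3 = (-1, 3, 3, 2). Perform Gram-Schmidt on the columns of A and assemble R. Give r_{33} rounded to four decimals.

q_1 = c_1/‖c_1‖ = (-3, 2, -2, 4)/5.7446 = (-0.5222, 0.3482, -0.3482, 0.6963).
r_{12} = q_1·c_2 = -1.0445.
u_2 = c_2 + 1.0445·q_1 = (-2.5455, 1.3636, 0.6364, -2.2727).
‖u_2‖ = 3.7295, so q_2 = (-0.6825, 0.3656, 0.1706, -0.6094).
r_{13} = q_1·c_3 = 1.9149; r_{23} = q_2·c_3 = 1.0725.
u_3 = c_3 − 1.9149·q_1 − 1.0725·q_2 = (0.7320, 1.9412, 3.4837, 1.3203).
r_{33} = ‖u_3‖ = 4.2642.

r_{33} = 4.2642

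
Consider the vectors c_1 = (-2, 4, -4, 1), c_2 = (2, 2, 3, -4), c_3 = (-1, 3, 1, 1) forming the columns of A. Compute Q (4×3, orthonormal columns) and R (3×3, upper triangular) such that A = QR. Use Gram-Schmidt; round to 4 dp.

q_1 = c_1/‖c_1‖ = (-2, 4, -4, 1)/6.0828 = (-0.3288, 0.6576, -0.6576, 0.1644).
r_{12} = q_1·c_2 = -1.9728.
u_2 = c_2 + 1.9728·q_1 = (1.3514, 3.2973, 1.7027, -3.6757).
‖u_2‖ = 5.3952, so q_2 = (0.2505, 0.6112, 0.3156, -0.6813).
r_{13} = q_1·c_3 = 1.8084; r_{23} = q_2·c_3 = 1.2173.
u_3 = c_3 − 1.8084·q_1 − 1.2173·q_2 = (-0.7103, 1.0669, 1.8050, 1.5320).
‖u_3‖ = 2.6922, so q_3 = (-0.2638, 0.3963, 0.6705, 0.5691).

Q = [[-0.3288, 0.2505, -0.2638], [0.6576, 0.6112, 0.3963], [-0.6576, 0.3156, 0.6705], [0.1644, -0.6813, 0.5691]], R = [[6.0828, -1.9728, 1.8084], [0.0000, 5.3952, 1.2173], [0.0000, 0.0000, 2.6922]]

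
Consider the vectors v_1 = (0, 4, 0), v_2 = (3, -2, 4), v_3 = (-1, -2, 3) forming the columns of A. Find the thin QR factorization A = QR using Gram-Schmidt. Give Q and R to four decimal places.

Q = [[0.0000, 0.6000, -0.8000], [1.0000, 0.0000, 0.0000], [0.0000, 0.8000, 0.6000]], R = [[4.0000, -2.0000, -2.0000], [0.0000, 5.0000, 1.8000], [0.0000, 0.0000, 2.6000]]

e_1 = v_1/‖v_1‖ = (0, 4, 0)/4.0000 = (0.0000, 1.0000, 0.0000).
r_{12} = e_1·v_2 = -2.0000.
u_2 = v_2 + 2.0000·e_1 = (3.0000, 0.0000, 4.0000).
‖u_2‖ = 5.0000, so e_2 = (0.6000, 0.0000, 0.8000).
r_{13} = e_1·v_3 = -2.0000; r_{23} = e_2·v_3 = 1.8000.
u_3 = v_3 + 2.0000·e_1 − 1.8000·e_2 = (-2.0800, 0.0000, 1.5600).
‖u_3‖ = 2.6000, so e_3 = (-0.8000, 0.0000, 0.6000).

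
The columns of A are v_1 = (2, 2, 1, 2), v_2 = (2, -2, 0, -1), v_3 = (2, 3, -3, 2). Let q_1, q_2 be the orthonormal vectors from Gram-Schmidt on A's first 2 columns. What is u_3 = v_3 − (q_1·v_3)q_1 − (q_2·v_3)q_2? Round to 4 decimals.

v_1 = (2, 2, 1, 2); ‖v_1‖ = 3.6056, so q_1 = (0.5547, 0.5547, 0.2774, 0.5547).
q_1·v_2 = 0.5547·2 + 0.5547·(-2) + 0.2774·0 + 0.5547·(-1) = -0.5547.
u_2 = v_2 + 0.5547·q_1 = (2.3077, -1.6923, 0.1538, -0.6923).
‖u_2‖ = 2.9483, so q_2 = (0.7827, -0.5740, 0.0522, -0.2348).
q_1·v_3 = 0.5547·2 + 0.5547·3 + 0.2774·(-3) + 0.5547·2 = 3.0509; q_2·v_3 = 0.7827·2 + (-0.5740)·3 + 0.0522·(-3) + (-0.2348)·2 = -0.7827.
u_3 = v_3 − 3.0509·q_1 + 0.7827·q_2 = (0.9204, 0.8584, -3.8053, 0.1239).

u_3 = (0.9204, 0.8584, -3.8053, 0.1239)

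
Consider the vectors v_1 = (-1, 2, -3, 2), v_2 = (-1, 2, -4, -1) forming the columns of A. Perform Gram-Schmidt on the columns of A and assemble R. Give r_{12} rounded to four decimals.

q_1 = v_1/‖v_1‖ = (-1, 2, -3, 2)/4.2426 = (-0.2357, 0.4714, -0.7071, 0.4714).
r_{12} = q_1·v_2 = 3.5355.

r_{12} = 3.5355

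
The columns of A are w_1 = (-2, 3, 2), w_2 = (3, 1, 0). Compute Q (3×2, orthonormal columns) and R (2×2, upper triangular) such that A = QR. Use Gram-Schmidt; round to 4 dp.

w_1 = (-2, 3, 2); ‖w_1‖ = 4.1231, so q_1 = (-0.4851, 0.7276, 0.4851).
q_1·w_2 = (-0.4851)·3 + 0.7276·1 + 0.4851·0 = -0.7276.
u_2 = w_2 + 0.7276·q_1 = (2.6471, 1.5294, 0.3529).
‖u_2‖ = 3.0774, so q_2 = (0.8602, 0.4970, 0.1147).

Q = [[-0.4851, 0.8602], [0.7276, 0.4970], [0.4851, 0.1147]], R = [[4.1231, -0.7276], [0.0000, 3.0774]]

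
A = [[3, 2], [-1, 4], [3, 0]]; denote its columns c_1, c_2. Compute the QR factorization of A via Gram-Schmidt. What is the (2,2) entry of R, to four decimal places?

r_{22} = 4.4485

c_1 = (3, -1, 3); ‖c_1‖ = 4.3589, so e_1 = (0.6882, -0.2294, 0.6882).
e_1·c_2 = 0.6882·2 + (-0.2294)·4 + 0.6882·0 = 0.4588.
u_2 = c_2 − 0.4588·e_1 = (1.6842, 4.1053, -0.3158).
r_{22} = ‖u_2‖ = 4.4485.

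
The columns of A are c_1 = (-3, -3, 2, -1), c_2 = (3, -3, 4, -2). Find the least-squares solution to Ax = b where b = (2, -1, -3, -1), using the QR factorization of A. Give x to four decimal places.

x = (-0.3798, 0.0736)

e_1 = c_1/‖c_1‖ = (-3, -3, 2, -1)/4.7958 = (-0.6255, -0.6255, 0.4170, -0.2085).
r_{12} = e_1·c_2 = 2.0851.
u_2 = c_2 − 2.0851·e_1 = (4.3043, -1.6957, 3.1304, -1.5652).
‖u_2‖ = 5.8010, so e_2 = (0.7420, -0.2923, 0.5396, -0.2698).
Qᵀb = (-1.6681, 0.4272).
Back-substitute: x_2 = 0.4272/5.8010 = 0.0736.
x_1 = (-1.6681 − 2.0851·0.0736)/4.7958 = -0.3798.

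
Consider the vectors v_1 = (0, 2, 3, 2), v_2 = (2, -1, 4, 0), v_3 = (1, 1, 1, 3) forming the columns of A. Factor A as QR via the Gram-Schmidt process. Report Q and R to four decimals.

Q = [[0.0000, 0.5144, 0.5487], [0.4851, -0.5598, -0.2324], [0.7276, 0.5749, -0.3324], [0.4851, -0.3026, 0.7310]], R = [[4.1231, 2.4254, 2.6679], [0.0000, 3.8881, -0.3782], [0.0000, 0.0000, 2.1770]]

v_1 = (0, 2, 3, 2); ‖v_1‖ = 4.1231, so e_1 = (0.0000, 0.4851, 0.7276, 0.4851).
e_1·v_2 = 0.0000·2 + 0.4851·(-1) + 0.7276·4 + 0.4851·0 = 2.4254.
u_2 = v_2 − 2.4254·e_1 = (2.0000, -2.1765, 2.2353, -1.1765).
‖u_2‖ = 3.8881, so e_2 = (0.5144, -0.5598, 0.5749, -0.3026).
e_1·v_3 = 0.0000·1 + 0.4851·1 + 0.7276·1 + 0.4851·3 = 2.6679; e_2·v_3 = 0.5144·1 + (-0.5598)·1 + 0.5749·1 + (-0.3026)·3 = -0.3782.
u_3 = v_3 − 2.6679·e_1 + 0.3782·e_2 = (1.1946, -0.5058, -0.7237, 1.5914).
‖u_3‖ = 2.1770, so e_3 = (0.5487, -0.2324, -0.3324, 0.7310).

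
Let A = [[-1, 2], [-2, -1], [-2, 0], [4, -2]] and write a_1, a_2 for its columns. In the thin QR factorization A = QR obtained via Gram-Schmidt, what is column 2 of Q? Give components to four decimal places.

q_1 = a_1/‖a_1‖ = (-1, -2, -2, 4)/5.0000 = (-0.2000, -0.4000, -0.4000, 0.8000).
r_{12} = q_1·a_2 = -1.6000.
u_2 = a_2 + 1.6000·q_1 = (1.6800, -1.6400, -0.6400, -0.7200).
‖u_2‖ = 2.5377, so q_2 = (0.6620, -0.6463, -0.2522, -0.2837).

q_2 = (0.6620, -0.6463, -0.2522, -0.2837)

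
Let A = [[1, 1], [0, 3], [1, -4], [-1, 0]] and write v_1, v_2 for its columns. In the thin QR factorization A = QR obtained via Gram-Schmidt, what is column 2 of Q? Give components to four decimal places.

v_1 = (1, 0, 1, -1); ‖v_1‖ = 1.7321, so e_1 = (0.5774, 0.0000, 0.5774, -0.5774).
e_1·v_2 = 0.5774·1 + 0.0000·3 + 0.5774·(-4) + (-0.5774)·0 = -1.7321.
u_2 = v_2 + 1.7321·e_1 = (2.0000, 3.0000, -3.0000, -1.0000).
‖u_2‖ = 4.7958, so e_2 = (0.4170, 0.6255, -0.6255, -0.2085).

e_2 = (0.4170, 0.6255, -0.6255, -0.2085)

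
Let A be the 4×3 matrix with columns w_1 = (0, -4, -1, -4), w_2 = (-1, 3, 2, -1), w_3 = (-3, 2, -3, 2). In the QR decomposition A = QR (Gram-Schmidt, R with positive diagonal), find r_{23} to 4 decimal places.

r_{23} = -0.8496

w_1 = (0, -4, -1, -4); ‖w_1‖ = 5.7446, so e_1 = (0.0000, -0.6963, -0.1741, -0.6963).
e_1·w_2 = 0.0000·(-1) + (-0.6963)·3 + (-0.1741)·2 + (-0.6963)·(-1) = -1.7408.
u_2 = w_2 + 1.7408·e_1 = (-1.0000, 1.7879, 1.6970, -2.2121).
‖u_2‖ = 3.4597, so e_2 = (-0.2890, 0.5168, 0.4905, -0.6394).
r_{23} = e_2·w_3 = -0.8496.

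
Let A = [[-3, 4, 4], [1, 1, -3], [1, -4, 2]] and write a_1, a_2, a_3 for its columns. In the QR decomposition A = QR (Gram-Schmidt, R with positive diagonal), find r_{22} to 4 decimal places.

q_1 = a_1/‖a_1‖ = (-3, 1, 1)/3.3166 = (-0.9045, 0.3015, 0.3015).
r_{12} = q_1·a_2 = -4.5227.
u_2 = a_2 + 4.5227·q_1 = (-0.0909, 2.3636, -2.6364).
r_{22} = ‖u_2‖ = 3.5420.

r_{22} = 3.5420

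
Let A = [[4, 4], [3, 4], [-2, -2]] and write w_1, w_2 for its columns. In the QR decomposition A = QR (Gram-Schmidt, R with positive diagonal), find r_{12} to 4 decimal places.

w_1 = (4, 3, -2); ‖w_1‖ = 5.3852, so e_1 = (0.7428, 0.5571, -0.3714).
r_{12} = e_1·w_2 = 5.9423.

r_{12} = 5.9423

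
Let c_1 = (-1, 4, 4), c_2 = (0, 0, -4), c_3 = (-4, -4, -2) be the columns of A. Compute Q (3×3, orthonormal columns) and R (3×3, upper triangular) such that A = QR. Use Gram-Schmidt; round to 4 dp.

Q = [[-0.1741, -0.1689, -0.9701], [0.6963, 0.6755, -0.2425], [0.6963, -0.7177, 0.0000]], R = [[5.7446, -2.7852, -3.4816], [0.0000, 2.8710, -0.5911], [0.0000, 0.0000, 4.8507]]

q_1 = c_1/‖c_1‖ = (-1, 4, 4)/5.7446 = (-0.1741, 0.6963, 0.6963).
r_{12} = q_1·c_2 = -2.7852.
u_2 = c_2 + 2.7852·q_1 = (-0.4848, 1.9394, -2.0606).
‖u_2‖ = 2.8710, so q_2 = (-0.1689, 0.6755, -0.7177).
r_{13} = q_1·c_3 = -3.4816; r_{23} = q_2·c_3 = -0.5911.
u_3 = c_3 + 3.4816·q_1 + 0.5911·q_2 = (-4.7059, -1.1765, 0.0000).
‖u_3‖ = 4.8507, so q_3 = (-0.9701, -0.2425, 0.0000).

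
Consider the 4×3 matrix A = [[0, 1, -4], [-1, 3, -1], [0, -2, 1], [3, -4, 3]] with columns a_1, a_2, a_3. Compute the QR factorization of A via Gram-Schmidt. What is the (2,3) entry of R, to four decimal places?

r_{23} = -2.1909

e_1 = a_1/‖a_1‖ = (0, -1, 0, 3)/3.1623 = (0.0000, -0.3162, 0.0000, 0.9487).
r_{12} = e_1·a_2 = -4.7434.
u_2 = a_2 + 4.7434·e_1 = (1.0000, 1.5000, -2.0000, 0.5000).
‖u_2‖ = 2.7386, so e_2 = (0.3651, 0.5477, -0.7303, 0.1826).
r_{23} = e_2·a_3 = -2.1909.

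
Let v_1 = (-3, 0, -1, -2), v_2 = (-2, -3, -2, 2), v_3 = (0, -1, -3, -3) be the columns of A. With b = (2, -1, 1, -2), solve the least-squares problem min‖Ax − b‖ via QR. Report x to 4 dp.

x = (-0.4181, -0.3193, 0.4590)

v_1 = (-3, 0, -1, -2); ‖v_1‖ = 3.7417, so q_1 = (-0.8018, 0.0000, -0.2673, -0.5345).
q_1·v_2 = (-0.8018)·(-2) + 0.0000·(-3) + (-0.2673)·(-2) + (-0.5345)·2 = 1.0690.
u_2 = v_2 − 1.0690·q_1 = (-1.1429, -3.0000, -1.7143, 2.5714).
‖u_2‖ = 4.4561, so q_2 = (-0.2565, -0.6732, -0.3847, 0.5771).
q_1·v_3 = (-0.8018)·0 + 0.0000·(-1) + (-0.2673)·(-3) + (-0.5345)·(-3) = 2.4054; q_2·v_3 = (-0.2565)·0 + (-0.6732)·(-1) + (-0.3847)·(-3) + 0.5771·(-3) = 0.0962.
u_3 = v_3 − 2.4054·q_1 − 0.0962·q_2 = (1.9532, -0.9353, -2.3201, -1.7698).
‖u_3‖ = 3.6339, so q_3 = (0.5375, -0.2574, -0.6385, -0.4870).
Qᵀb = (-0.8018, -1.3785, 1.6680).
Back-substitute: x_3 = 1.6680/3.6339 = 0.4590.
x_2 = (-1.3785 − 0.0962·0.4590)/4.4561 = -0.3193.
x_1 = (-0.8018 − 1.0690·(-0.3193) − 2.4054·0.4590)/3.7417 = -0.4181.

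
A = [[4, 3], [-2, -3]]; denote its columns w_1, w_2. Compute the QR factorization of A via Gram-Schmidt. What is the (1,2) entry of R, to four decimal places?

r_{12} = 4.0249

w_1 = (4, -2); ‖w_1‖ = 4.4721, so q_1 = (0.8944, -0.4472).
r_{12} = q_1·w_2 = 4.0249.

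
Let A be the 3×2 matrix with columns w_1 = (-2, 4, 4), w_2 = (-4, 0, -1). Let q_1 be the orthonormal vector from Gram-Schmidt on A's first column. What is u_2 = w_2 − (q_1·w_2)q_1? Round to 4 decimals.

u_2 = (-3.7778, -0.4444, -1.4444)

q_1 = w_1/‖w_1‖ = (-2, 4, 4)/6.0000 = (-0.3333, 0.6667, 0.6667).
r_{12} = q_1·w_2 = 0.6667.
u_2 = w_2 − 0.6667·q_1 = (-3.7778, -0.4444, -1.4444).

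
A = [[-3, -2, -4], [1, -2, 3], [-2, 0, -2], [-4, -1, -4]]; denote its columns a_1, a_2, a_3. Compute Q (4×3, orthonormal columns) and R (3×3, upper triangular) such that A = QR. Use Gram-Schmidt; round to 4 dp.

Q = [[-0.5477, -0.4579, -0.6781], [0.1826, -0.8650, 0.4592], [-0.3651, 0.2035, 0.3710], [-0.7303, 0.0254, 0.4379]], R = [[5.4772, 1.4606, 6.3901], [0.0000, 2.6204, -1.2721], [0.0000, 0.0000, 1.5964]]

e_1 = a_1/‖a_1‖ = (-3, 1, -2, -4)/5.4772 = (-0.5477, 0.1826, -0.3651, -0.7303).
r_{12} = e_1·a_2 = 1.4606.
u_2 = a_2 − 1.4606·e_1 = (-1.2000, -2.2667, 0.5333, 0.0667).
‖u_2‖ = 2.6204, so e_2 = (-0.4579, -0.8650, 0.2035, 0.0254).
r_{13} = e_1·a_3 = 6.3901; r_{23} = e_2·a_3 = -1.2721.
u_3 = a_3 − 6.3901·e_1 + 1.2721·e_2 = (-1.0825, 0.7330, 0.5922, 0.6990).
‖u_3‖ = 1.5964, so e_3 = (-0.6781, 0.4592, 0.3710, 0.4379).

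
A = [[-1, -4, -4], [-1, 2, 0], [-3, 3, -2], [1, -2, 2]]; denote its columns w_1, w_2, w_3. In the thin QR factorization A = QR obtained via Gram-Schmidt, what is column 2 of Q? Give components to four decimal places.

e_2 = (-0.9271, 0.2440, 0.1464, -0.2440)

e_1 = w_1/‖w_1‖ = (-1, -1, -3, 1)/3.4641 = (-0.2887, -0.2887, -0.8660, 0.2887).
r_{12} = e_1·w_2 = -2.5981.
u_2 = w_2 + 2.5981·e_1 = (-4.7500, 1.2500, 0.7500, -1.2500).
‖u_2‖ = 5.1235, so e_2 = (-0.9271, 0.2440, 0.1464, -0.2440).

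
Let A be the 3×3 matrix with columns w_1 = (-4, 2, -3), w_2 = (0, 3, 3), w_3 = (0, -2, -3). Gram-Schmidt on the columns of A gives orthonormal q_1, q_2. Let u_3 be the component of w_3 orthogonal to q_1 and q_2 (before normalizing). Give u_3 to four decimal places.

w_1 = (-4, 2, -3); ‖w_1‖ = 5.3852, so q_1 = (-0.7428, 0.3714, -0.5571).
q_1·w_2 = (-0.7428)·0 + 0.3714·3 + (-0.5571)·3 = -0.5571.
u_2 = w_2 + 0.5571·q_1 = (-0.4138, 3.2069, 2.6897).
‖u_2‖ = 4.2059, so q_2 = (-0.0984, 0.7625, 0.6395).
q_1·w_3 = (-0.7428)·0 + 0.3714·(-2) + (-0.5571)·(-3) = 0.9285; q_2·w_3 = (-0.0984)·0 + 0.7625·(-2) + 0.6395·(-3) = -3.4434.
u_3 = w_3 − 0.9285·q_1 + 3.4434·q_2 = (0.3509, 0.2807, -0.2807).

u_3 = (0.3509, 0.2807, -0.2807)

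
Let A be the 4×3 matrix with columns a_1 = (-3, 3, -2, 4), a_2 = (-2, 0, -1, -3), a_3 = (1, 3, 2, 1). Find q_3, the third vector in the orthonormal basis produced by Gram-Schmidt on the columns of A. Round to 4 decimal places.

q_3 = (0.1165, 0.8040, 0.5255, -0.2528)

q_1 = a_1/‖a_1‖ = (-3, 3, -2, 4)/6.1644 = (-0.4867, 0.4867, -0.3244, 0.6489).
r_{12} = q_1·a_2 = -0.6489.
u_2 = a_2 + 0.6489·q_1 = (-2.3158, 0.3158, -1.2105, -2.5789).
‖u_2‖ = 3.6850, so q_2 = (-0.6284, 0.0857, -0.3285, -0.6999).
r_{13} = q_1·a_3 = 0.9733; r_{23} = q_2·a_3 = -1.7282.
u_3 = a_3 − 0.9733·q_1 + 1.7282·q_2 = (0.3876, 2.6744, 1.7481, -0.8411).
‖u_3‖ = 3.3265, so q_3 = (0.1165, 0.8040, 0.5255, -0.2528).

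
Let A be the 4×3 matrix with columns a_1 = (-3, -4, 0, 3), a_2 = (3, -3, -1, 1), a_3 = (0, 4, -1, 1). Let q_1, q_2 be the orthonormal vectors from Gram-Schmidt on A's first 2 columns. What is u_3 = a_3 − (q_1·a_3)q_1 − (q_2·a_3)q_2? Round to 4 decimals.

a_1 = (-3, -4, 0, 3); ‖a_1‖ = 5.8310, so q_1 = (-0.5145, -0.6860, 0.0000, 0.5145).
q_1·a_2 = (-0.5145)·3 + (-0.6860)·(-3) + 0.0000·(-1) + 0.5145·1 = 1.0290.
u_2 = a_2 − 1.0290·q_1 = (3.5294, -2.2941, -1.0000, 0.4706).
‖u_2‖ = 4.3521, so q_2 = (0.8110, -0.5271, -0.2298, 0.1081).
q_1·a_3 = (-0.5145)·0 + (-0.6860)·4 + 0.0000·(-1) + 0.5145·1 = -2.2295; q_2·a_3 = 0.8110·0 + (-0.5271)·4 + (-0.2298)·(-1) + 0.1081·1 = -1.7706.
u_3 = a_3 + 2.2295·q_1 + 1.7706·q_2 = (0.2888, 1.5373, -1.4068, 2.3385).

u_3 = (0.2888, 1.5373, -1.4068, 2.3385)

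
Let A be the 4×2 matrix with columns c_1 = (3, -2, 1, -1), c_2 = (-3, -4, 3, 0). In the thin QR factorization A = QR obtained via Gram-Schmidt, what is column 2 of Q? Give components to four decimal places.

c_1 = (3, -2, 1, -1); ‖c_1‖ = 3.8730, so q_1 = (0.7746, -0.5164, 0.2582, -0.2582).
q_1·c_2 = 0.7746·(-3) + (-0.5164)·(-4) + 0.2582·3 + (-0.2582)·0 = 0.5164.
u_2 = c_2 − 0.5164·q_1 = (-3.4000, -3.7333, 2.8667, 0.1333).
‖u_2‖ = 5.8080, so q_2 = (-0.5854, -0.6428, 0.4936, 0.0230).

q_2 = (-0.5854, -0.6428, 0.4936, 0.0230)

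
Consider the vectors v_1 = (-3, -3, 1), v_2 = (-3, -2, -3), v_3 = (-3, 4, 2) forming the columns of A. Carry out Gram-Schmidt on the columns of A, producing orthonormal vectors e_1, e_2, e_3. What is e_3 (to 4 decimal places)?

e_1 = v_1/‖v_1‖ = (-3, -3, 1)/4.3589 = (-0.6882, -0.6882, 0.2294).
r_{12} = e_1·v_2 = 2.7530.
u_2 = v_2 − 2.7530·e_1 = (-1.1053, -0.1053, -3.6316).
‖u_2‖ = 3.7975, so e_2 = (-0.2910, -0.0277, -0.9563).
r_{13} = e_1·v_3 = -0.2294; r_{23} = e_2·v_3 = -1.1503.
u_3 = v_3 + 0.2294·e_1 + 1.1503·e_2 = (-3.4927, 3.8102, 0.9526).
‖u_3‖ = 5.2559, so e_3 = (-0.6645, 0.7249, 0.1812).

e_3 = (-0.6645, 0.7249, 0.1812)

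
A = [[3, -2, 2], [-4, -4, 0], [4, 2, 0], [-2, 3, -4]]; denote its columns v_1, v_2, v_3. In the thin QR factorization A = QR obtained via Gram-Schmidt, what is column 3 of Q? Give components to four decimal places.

e_3 = (-0.4905, -0.4348, -0.3902, -0.6466)

v_1 = (3, -4, 4, -2); ‖v_1‖ = 6.7082, so e_1 = (0.4472, -0.5963, 0.5963, -0.2981).
e_1·v_2 = 0.4472·(-2) + (-0.5963)·(-4) + 0.5963·2 + (-0.2981)·3 = 1.7889.
u_2 = v_2 − 1.7889·e_1 = (-2.8000, -2.9333, 0.9333, 3.5333).
‖u_2‖ = 5.4589, so e_2 = (-0.5129, -0.5373, 0.1710, 0.6473).
e_1·v_3 = 0.4472·2 + (-0.5963)·0 + 0.5963·0 + (-0.2981)·(-4) = 2.0870; e_2·v_3 = (-0.5129)·2 + (-0.5373)·0 + 0.1710·0 + 0.6473·(-4) = -3.6149.
u_3 = v_3 − 2.0870·e_1 + 3.6149·e_2 = (-0.7875, -0.6980, -0.6264, -1.0380).
‖u_3‖ = 1.6054, so e_3 = (-0.4905, -0.4348, -0.3902, -0.6466).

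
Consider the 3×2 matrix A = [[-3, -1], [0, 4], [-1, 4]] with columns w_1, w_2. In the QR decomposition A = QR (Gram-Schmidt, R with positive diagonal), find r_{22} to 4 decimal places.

r_{22} = 5.7359

w_1 = (-3, 0, -1); ‖w_1‖ = 3.1623, so e_1 = (-0.9487, 0.0000, -0.3162).
e_1·w_2 = (-0.9487)·(-1) + 0.0000·4 + (-0.3162)·4 = -0.3162.
u_2 = w_2 + 0.3162·e_1 = (-1.3000, 4.0000, 3.9000).
r_{22} = ‖u_2‖ = 5.7359.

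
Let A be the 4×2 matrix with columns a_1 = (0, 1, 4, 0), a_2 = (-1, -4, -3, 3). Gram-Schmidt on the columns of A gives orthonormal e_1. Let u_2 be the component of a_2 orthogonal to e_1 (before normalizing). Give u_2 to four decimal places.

e_1 = a_1/‖a_1‖ = (0, 1, 4, 0)/4.1231 = (0.0000, 0.2425, 0.9701, 0.0000).
r_{12} = e_1·a_2 = -3.8806.
u_2 = a_2 + 3.8806·e_1 = (-1.0000, -3.0588, 0.7647, 3.0000).

u_2 = (-1.0000, -3.0588, 0.7647, 3.0000)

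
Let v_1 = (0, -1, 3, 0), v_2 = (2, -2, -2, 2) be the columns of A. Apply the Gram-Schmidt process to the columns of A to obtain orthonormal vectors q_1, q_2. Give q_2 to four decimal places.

v_1 = (0, -1, 3, 0); ‖v_1‖ = 3.1623, so q_1 = (0.0000, -0.3162, 0.9487, 0.0000).
q_1·v_2 = 0.0000·2 + (-0.3162)·(-2) + 0.9487·(-2) + 0.0000·2 = -1.2649.
u_2 = v_2 + 1.2649·q_1 = (2.0000, -2.4000, -0.8000, 2.0000).
‖u_2‖ = 3.7947, so q_2 = (0.5270, -0.6325, -0.2108, 0.5270).

q_2 = (0.5270, -0.6325, -0.2108, 0.5270)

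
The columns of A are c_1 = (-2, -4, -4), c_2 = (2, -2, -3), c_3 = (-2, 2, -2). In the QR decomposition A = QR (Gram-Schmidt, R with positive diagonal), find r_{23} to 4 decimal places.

e_1 = c_1/‖c_1‖ = (-2, -4, -4)/6.0000 = (-0.3333, -0.6667, -0.6667).
r_{12} = e_1·c_2 = 2.6667.
u_2 = c_2 − 2.6667·e_1 = (2.8889, -0.2222, -1.2222).
‖u_2‖ = 3.1447, so e_2 = (0.9187, -0.0707, -0.3887).
r_{23} = e_2·c_3 = -1.2013.

r_{23} = -1.2013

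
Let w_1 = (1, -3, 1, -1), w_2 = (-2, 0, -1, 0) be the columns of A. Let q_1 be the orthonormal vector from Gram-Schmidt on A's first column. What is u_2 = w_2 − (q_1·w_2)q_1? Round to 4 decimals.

u_2 = (-1.7500, -0.7500, -0.7500, -0.2500)

w_1 = (1, -3, 1, -1); ‖w_1‖ = 3.4641, so q_1 = (0.2887, -0.8660, 0.2887, -0.2887).
q_1·w_2 = 0.2887·(-2) + (-0.8660)·0 + 0.2887·(-1) + (-0.2887)·0 = -0.8660.
u_2 = w_2 + 0.8660·q_1 = (-1.7500, -0.7500, -0.7500, -0.2500).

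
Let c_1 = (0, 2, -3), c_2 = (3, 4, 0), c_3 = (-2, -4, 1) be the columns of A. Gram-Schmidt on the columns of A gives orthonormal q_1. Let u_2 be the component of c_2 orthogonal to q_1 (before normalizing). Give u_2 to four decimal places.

c_1 = (0, 2, -3); ‖c_1‖ = 3.6056, so q_1 = (0.0000, 0.5547, -0.8321).
q_1·c_2 = 0.0000·3 + 0.5547·4 + (-0.8321)·0 = 2.2188.
u_2 = c_2 − 2.2188·q_1 = (3.0000, 2.7692, 1.8462).

u_2 = (3.0000, 2.7692, 1.8462)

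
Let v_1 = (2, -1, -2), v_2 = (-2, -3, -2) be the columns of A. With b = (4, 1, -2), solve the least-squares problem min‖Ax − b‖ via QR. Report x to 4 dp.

v_1 = (2, -1, -2); ‖v_1‖ = 3.0000, so e_1 = (0.6667, -0.3333, -0.6667).
e_1·v_2 = 0.6667·(-2) + (-0.3333)·(-3) + (-0.6667)·(-2) = 1.0000.
u_2 = v_2 − 1.0000·e_1 = (-2.6667, -2.6667, -1.3333).
‖u_2‖ = 4.0000, so e_2 = (-0.6667, -0.6667, -0.3333).
Qᵀb = (3.6667, -2.6667).
Back-substitute: x_2 = -2.6667/4.0000 = -0.6667.
x_1 = (3.6667 − 1.0000·(-0.6667))/3.0000 = 1.4444.

x = (1.4444, -0.6667)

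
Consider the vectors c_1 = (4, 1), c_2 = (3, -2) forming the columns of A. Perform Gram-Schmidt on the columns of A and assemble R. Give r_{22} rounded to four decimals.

c_1 = (4, 1); ‖c_1‖ = 4.1231, so e_1 = (0.9701, 0.2425).
e_1·c_2 = 0.9701·3 + 0.2425·(-2) = 2.4254.
u_2 = c_2 − 2.4254·e_1 = (0.6471, -2.5882).
r_{22} = ‖u_2‖ = 2.6679.

r_{22} = 2.6679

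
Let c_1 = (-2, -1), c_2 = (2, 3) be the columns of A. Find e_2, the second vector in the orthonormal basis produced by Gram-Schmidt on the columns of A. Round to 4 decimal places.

e_1 = c_1/‖c_1‖ = (-2, -1)/2.2361 = (-0.8944, -0.4472).
r_{12} = e_1·c_2 = -3.1305.
u_2 = c_2 + 3.1305·e_1 = (-0.8000, 1.6000).
‖u_2‖ = 1.7889, so e_2 = (-0.4472, 0.8944).

e_2 = (-0.4472, 0.8944)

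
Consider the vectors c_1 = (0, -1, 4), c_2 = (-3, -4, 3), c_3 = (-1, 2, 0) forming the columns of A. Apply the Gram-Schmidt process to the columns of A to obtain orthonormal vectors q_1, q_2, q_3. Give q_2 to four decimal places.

q_2 = (-0.6893, -0.7028, -0.1757)

c_1 = (0, -1, 4); ‖c_1‖ = 4.1231, so q_1 = (0.0000, -0.2425, 0.9701).
q_1·c_2 = 0.0000·(-3) + (-0.2425)·(-4) + 0.9701·3 = 3.8806.
u_2 = c_2 − 3.8806·q_1 = (-3.0000, -3.0588, -0.7647).
‖u_2‖ = 4.3521, so q_2 = (-0.6893, -0.7028, -0.1757).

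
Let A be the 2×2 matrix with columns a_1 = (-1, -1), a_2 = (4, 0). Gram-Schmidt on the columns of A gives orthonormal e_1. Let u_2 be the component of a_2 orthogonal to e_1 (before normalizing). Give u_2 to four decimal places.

u_2 = (2.0000, -2.0000)

e_1 = a_1/‖a_1‖ = (-1, -1)/1.4142 = (-0.7071, -0.7071).
r_{12} = e_1·a_2 = -2.8284.
u_2 = a_2 + 2.8284·e_1 = (2.0000, -2.0000).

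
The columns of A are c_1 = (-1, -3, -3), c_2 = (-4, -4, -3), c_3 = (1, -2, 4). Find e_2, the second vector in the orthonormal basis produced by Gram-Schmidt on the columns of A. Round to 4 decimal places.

e_2 = (-0.9428, -0.0185, 0.3328)

e_1 = c_1/‖c_1‖ = (-1, -3, -3)/4.3589 = (-0.2294, -0.6882, -0.6882).
r_{12} = e_1·c_2 = 5.7354.
u_2 = c_2 − 5.7354·e_1 = (-2.6842, -0.0526, 0.9474).
‖u_2‖ = 2.8470, so e_2 = (-0.9428, -0.0185, 0.3328).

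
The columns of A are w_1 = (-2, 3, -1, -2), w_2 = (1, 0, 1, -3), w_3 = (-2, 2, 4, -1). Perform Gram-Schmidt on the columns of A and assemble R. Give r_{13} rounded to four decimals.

r_{13} = 1.8856

q_1 = w_1/‖w_1‖ = (-2, 3, -1, -2)/4.2426 = (-0.4714, 0.7071, -0.2357, -0.4714).
r_{13} = q_1·w_3 = 1.8856.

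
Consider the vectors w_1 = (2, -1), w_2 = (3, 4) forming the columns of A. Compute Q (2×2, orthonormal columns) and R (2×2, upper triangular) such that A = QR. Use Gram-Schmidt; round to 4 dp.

w_1 = (2, -1); ‖w_1‖ = 2.2361, so q_1 = (0.8944, -0.4472).
q_1·w_2 = 0.8944·3 + (-0.4472)·4 = 0.8944.
u_2 = w_2 − 0.8944·q_1 = (2.2000, 4.4000).
‖u_2‖ = 4.9193, so q_2 = (0.4472, 0.8944).

Q = [[0.8944, 0.4472], [-0.4472, 0.8944]], R = [[2.2361, 0.8944], [0.0000, 4.9193]]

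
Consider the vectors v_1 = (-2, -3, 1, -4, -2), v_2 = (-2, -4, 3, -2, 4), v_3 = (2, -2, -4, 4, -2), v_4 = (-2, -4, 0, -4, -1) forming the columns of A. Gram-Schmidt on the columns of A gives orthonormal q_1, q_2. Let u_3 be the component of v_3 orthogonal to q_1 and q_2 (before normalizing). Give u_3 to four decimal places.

v_1 = (-2, -3, 1, -4, -2); ‖v_1‖ = 5.8310, so q_1 = (-0.3430, -0.5145, 0.1715, -0.6860, -0.3430).
q_1·v_2 = (-0.3430)·(-2) + (-0.5145)·(-4) + 0.1715·3 + (-0.6860)·(-2) + (-0.3430)·4 = 3.2585.
u_2 = v_2 − 3.2585·q_1 = (-0.8824, -2.3235, 2.4412, 0.2353, 5.1176).
‖u_2‖ = 6.1953, so q_2 = (-0.1424, -0.3750, 0.3940, 0.0380, 0.8260).
q_1·v_3 = (-0.3430)·2 + (-0.5145)·(-2) + 0.1715·(-4) + (-0.6860)·4 + (-0.3430)·(-2) = -2.4010; q_2·v_3 = (-0.1424)·2 + (-0.3750)·(-2) + 0.3940·(-4) + 0.0380·4 + 0.8260·(-2) = -2.6111.
u_3 = v_3 + 2.4010·q_1 + 2.6111·q_2 = (0.8046, -4.2146, -2.5594, 2.4521, -0.6667).

u_3 = (0.8046, -4.2146, -2.5594, 2.4521, -0.6667)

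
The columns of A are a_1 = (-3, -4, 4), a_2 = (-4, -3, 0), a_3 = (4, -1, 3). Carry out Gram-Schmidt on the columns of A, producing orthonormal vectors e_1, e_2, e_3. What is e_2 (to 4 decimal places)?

a_1 = (-3, -4, 4); ‖a_1‖ = 6.4031, so e_1 = (-0.4685, -0.6247, 0.6247).
e_1·a_2 = (-0.4685)·(-4) + (-0.6247)·(-3) + 0.6247·0 = 3.7482.
u_2 = a_2 − 3.7482·e_1 = (-2.2439, -0.6585, -2.3415).
‖u_2‖ = 3.3093, so e_2 = (-0.6781, -0.1990, -0.7075).

e_2 = (-0.6781, -0.1990, -0.7075)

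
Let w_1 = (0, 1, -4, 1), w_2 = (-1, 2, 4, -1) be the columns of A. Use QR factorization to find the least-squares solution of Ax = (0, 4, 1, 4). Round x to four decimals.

q_1 = w_1/‖w_1‖ = (0, 1, -4, 1)/4.2426 = (0.0000, 0.2357, -0.9428, 0.2357).
r_{12} = q_1·w_2 = -3.5355.
u_2 = w_2 + 3.5355·q_1 = (-1.0000, 2.8333, 0.6667, -0.1667).
‖u_2‖ = 3.0822, so q_2 = (-0.3244, 0.9193, 0.2163, -0.0541).
Qᵀb = (0.9428, 3.6770).
Back-substitute: x_2 = 3.6770/3.0822 = 1.1930.
x_1 = (0.9428 + 3.5355·1.1930)/4.2426 = 1.2164.

x = (1.2164, 1.1930)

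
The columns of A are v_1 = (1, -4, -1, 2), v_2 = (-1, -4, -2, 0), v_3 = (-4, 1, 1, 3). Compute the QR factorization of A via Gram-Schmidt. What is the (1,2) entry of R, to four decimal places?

v_1 = (1, -4, -1, 2); ‖v_1‖ = 4.6904, so q_1 = (0.2132, -0.8528, -0.2132, 0.4264).
r_{12} = q_1·v_2 = 3.6244.

r_{12} = 3.6244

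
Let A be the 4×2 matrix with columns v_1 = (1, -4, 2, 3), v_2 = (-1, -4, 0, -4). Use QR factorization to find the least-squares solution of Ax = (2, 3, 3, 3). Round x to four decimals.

v_1 = (1, -4, 2, 3); ‖v_1‖ = 5.4772, so e_1 = (0.1826, -0.7303, 0.3651, 0.5477).
e_1·v_2 = 0.1826·(-1) + (-0.7303)·(-4) + 0.3651·0 + 0.5477·(-4) = 0.5477.
u_2 = v_2 − 0.5477·e_1 = (-1.1000, -3.6000, -0.2000, -4.3000).
‖u_2‖ = 5.7184, so e_2 = (-0.1924, -0.6295, -0.0350, -0.7520).
Qᵀb = (0.9129, -4.6342).
Back-substitute: x_2 = -4.6342/5.7184 = -0.8104.
x_1 = (0.9129 − 0.5477·(-0.8104))/5.4772 = 0.2477.

x = (0.2477, -0.8104)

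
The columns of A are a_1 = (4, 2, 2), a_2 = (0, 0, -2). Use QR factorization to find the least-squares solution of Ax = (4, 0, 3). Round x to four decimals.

x = (0.8000, -0.7000)

a_1 = (4, 2, 2); ‖a_1‖ = 4.8990, so q_1 = (0.8165, 0.4082, 0.4082).
q_1·a_2 = 0.8165·0 + 0.4082·0 + 0.4082·(-2) = -0.8165.
u_2 = a_2 + 0.8165·q_1 = (0.6667, 0.3333, -1.6667).
‖u_2‖ = 1.8257, so q_2 = (0.3651, 0.1826, -0.9129).
Qᵀb = (4.4907, -1.2780).
Back-substitute: x_2 = -1.2780/1.8257 = -0.7000.
x_1 = (4.4907 + 0.8165·(-0.7000))/4.8990 = 0.8000.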